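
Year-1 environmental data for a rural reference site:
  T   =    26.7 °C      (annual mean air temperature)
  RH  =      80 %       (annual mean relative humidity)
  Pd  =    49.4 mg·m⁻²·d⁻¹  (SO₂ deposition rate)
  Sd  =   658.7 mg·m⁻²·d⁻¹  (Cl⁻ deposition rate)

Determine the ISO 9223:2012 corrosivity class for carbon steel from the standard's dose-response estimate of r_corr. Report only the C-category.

carbon steel: temperature factor f = -0.054·(16.7) = -0.9018
  SO₂ term: 1.77·49.4^0.52·exp(0.02·80-0.9018) = 27.04
  Sd branch = 0.102·Sd^0.62·e^(0.033·RH+0.04·T) = 232.6 μm/a
  sum: 27.04 + 232.6 → r_corr = 259.6 μm/a
Category bounds: 200…700 μm/a bracket r_corr ⇒ CX

CX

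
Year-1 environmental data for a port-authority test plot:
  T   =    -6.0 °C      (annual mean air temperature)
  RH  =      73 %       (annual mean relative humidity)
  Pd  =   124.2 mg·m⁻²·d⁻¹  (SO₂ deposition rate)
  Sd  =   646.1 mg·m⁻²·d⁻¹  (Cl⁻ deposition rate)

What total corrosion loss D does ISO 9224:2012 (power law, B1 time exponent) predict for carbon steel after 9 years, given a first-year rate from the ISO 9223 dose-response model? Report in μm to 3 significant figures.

carbon steel: temperature factor f = +0.150·(-16.0) = -2.4000
  Pd branch = 1.77·Pd^0.52·e^(0.02·RH+f) = 8.486 μm/a
  Sd branch = 0.102·Sd^0.62·e^(0.033·RH+0.04·T) = 49.31 μm/a
  r_corr = 8.486 + 49.31 = 57.8 μm/a
ISO 9224: D(t) = r_corr · t^b with b = 0.523 (carbon steel, B1)
  D(9) = 57.8 × 9^0.523 = 57.8 × 3.156 = 182.4 μm

D(9) = 182 μm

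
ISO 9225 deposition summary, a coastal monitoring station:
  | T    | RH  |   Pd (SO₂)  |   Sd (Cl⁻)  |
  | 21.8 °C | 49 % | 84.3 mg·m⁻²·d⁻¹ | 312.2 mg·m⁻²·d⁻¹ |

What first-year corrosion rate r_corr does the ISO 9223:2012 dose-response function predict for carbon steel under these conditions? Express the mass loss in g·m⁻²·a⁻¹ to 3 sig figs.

r_corr = 536 g·m⁻²·a⁻¹

carbon steel: temperature factor f = -0.054·(11.8) = -0.6372
  SO₂ term: 1.77·84.3^0.52·exp(0.02·49-0.6372) = 25.02
  Cl⁻ term: 0.102·312.2^0.62·exp(0.033·49+0.04·21.8) = 43.26
  sum: 25.02 + 43.26 → r_corr = 68.28 μm/a
Convert to mass loss: 68.28 μm/a × 7.85 g/cm³ = 536 g·m⁻²·a⁻¹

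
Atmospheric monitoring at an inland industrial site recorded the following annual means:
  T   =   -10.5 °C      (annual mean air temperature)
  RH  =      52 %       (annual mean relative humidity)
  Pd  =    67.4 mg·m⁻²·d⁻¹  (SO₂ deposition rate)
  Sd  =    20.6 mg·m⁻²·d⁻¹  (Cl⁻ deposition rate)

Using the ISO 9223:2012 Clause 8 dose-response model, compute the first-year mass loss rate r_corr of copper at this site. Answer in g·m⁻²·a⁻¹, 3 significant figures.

copper: f(T) = +0.126·(T−10) [T≤10 °C] = -2.5830
  SO₂ term: 0.0053·67.4^0.26·exp(0.059·52-2.5830) = 0.02573
  Cl⁻ term: 0.01025·20.6^0.27·exp(0.036·52+0.049·-10.5) = 0.09016
  sum: 0.02573 + 0.09016 → r_corr = 0.1159 μm/a
Convert to mass loss: 0.1159 μm/a × 8.96 g/cm³ = 1.038 g·m⁻²·a⁻¹

r_corr = 1.04 g·m⁻²·a⁻¹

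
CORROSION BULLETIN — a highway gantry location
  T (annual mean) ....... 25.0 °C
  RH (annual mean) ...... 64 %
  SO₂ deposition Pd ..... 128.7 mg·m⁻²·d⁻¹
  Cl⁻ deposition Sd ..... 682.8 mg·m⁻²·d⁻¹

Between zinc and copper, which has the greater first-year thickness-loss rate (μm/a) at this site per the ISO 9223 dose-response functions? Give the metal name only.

zinc: T>10 °C ⇒ hinge -0.071·(25.0−10) = -1.0650
  Pd branch = 0.0129·Pd^0.44·e^(0.046·RH+f) = 0.7159 μm/a
  Cl⁻ term: 0.0175·682.8^0.57·exp(0.008·64+0.085·25.0) = 10.09
  r_corr = 0.7159 + 10.09 = 10.8 μm/a
copper: temperature factor f = -0.080·(15.0) = -1.2000
  SO₂ term: 0.0053·128.7^0.26·exp(0.059·64-1.2000) = 0.2463
  Cl⁻ term: 0.01025·682.8^0.27·exp(0.036·64+0.049·25.0) = 2.035
  r_corr = 0.2463 + 2.035 = 2.282 μm/a
Ordering by μm/a: zinc (10.8) > copper (2.28)

zinc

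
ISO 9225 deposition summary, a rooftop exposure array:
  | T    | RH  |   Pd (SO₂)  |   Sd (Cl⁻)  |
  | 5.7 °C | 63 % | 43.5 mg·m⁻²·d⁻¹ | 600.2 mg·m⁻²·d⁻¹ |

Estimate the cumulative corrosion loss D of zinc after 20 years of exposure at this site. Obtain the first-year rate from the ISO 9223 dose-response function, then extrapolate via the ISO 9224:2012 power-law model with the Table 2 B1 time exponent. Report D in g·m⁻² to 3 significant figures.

zinc: T≤10 °C ⇒ hinge +0.038·(5.7−10) = -0.1634
  Pd branch = 0.0129·Pd^0.44·e^(0.046·RH+f) = 1.045 μm/a
  Cl⁻ term: 0.0175·600.2^0.57·exp(0.008·63+0.085·5.7) = 1.803
  sum: 1.045 + 1.803 → r_corr = 2.848 μm/a
Long-term exponent b (ISO 9224 Table 2, B1) = 0.813
  D(20) = 2.848 × 20^0.813 = 2.848 × 11.42 = 32.53 μm
  Mass loss = 32.53 μm × 7.14 g/cm³ = 232.3 g·m⁻²

D(20) = 232 g·m⁻²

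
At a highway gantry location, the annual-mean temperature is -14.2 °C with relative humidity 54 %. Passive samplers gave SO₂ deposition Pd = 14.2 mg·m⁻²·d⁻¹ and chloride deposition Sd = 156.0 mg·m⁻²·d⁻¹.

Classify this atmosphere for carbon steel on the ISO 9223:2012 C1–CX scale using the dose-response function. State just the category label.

carbon steel: T≤10 °C ⇒ hinge +0.150·(-14.2−10) = -3.6300
  Pd branch = 1.77·Pd^0.52·e^(0.02·RH+f) = 0.5492 μm/a
  Cl⁻ term: 0.102·156.0^0.62·exp(0.033·54+0.04·-14.2) = 7.863
  sum: 0.5492 + 7.863 → r_corr = 8.412 μm/a
8.41 μm/a falls in (1.3, 25] for carbon steel → category C2

C2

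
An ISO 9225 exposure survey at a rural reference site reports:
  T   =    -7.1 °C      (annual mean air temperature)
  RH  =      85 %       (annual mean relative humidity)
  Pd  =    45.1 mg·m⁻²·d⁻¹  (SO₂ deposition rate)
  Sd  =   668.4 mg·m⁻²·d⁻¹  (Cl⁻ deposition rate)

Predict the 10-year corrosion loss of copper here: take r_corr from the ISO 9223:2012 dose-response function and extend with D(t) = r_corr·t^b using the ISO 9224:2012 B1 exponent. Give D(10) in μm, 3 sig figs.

D(10) = 5.31 μm

copper: temperature factor f = +0.126·(-17.1) = -2.1546
  sulphur-dioxide contribution → 0.2492 μm/a
  chloride contribution → 0.894 μm/a
  ⇒ r_corr(copper) = 1.143 μm/a
Long-term exponent b (ISO 9224 Table 2, B1) = 0.667
  D(10) = 1.143 × 10^0.667 = 1.143 × 4.645 = 5.31 μm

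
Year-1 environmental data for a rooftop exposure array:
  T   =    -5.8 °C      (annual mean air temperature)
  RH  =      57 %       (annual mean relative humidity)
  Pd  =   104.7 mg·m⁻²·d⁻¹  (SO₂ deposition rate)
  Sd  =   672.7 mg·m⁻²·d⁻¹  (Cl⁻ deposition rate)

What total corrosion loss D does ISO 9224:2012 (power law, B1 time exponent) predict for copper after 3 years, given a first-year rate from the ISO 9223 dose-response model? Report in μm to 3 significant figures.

D(3) = 0.871 μm

copper: T≤10 °C ⇒ hinge +0.126·(-5.8−10) = -1.9908
  sulphur-dioxide contribution → 0.07005 μm/a
  chloride contribution → 0.3483 μm/a
  ⇒ r_corr(copper) = 0.4184 μm/a
Power-law: D(3) = r_corr · 3^0.667
  D(3) = 0.4184 × 3^0.667 = 0.4184 × 2.081 = 0.8706 μm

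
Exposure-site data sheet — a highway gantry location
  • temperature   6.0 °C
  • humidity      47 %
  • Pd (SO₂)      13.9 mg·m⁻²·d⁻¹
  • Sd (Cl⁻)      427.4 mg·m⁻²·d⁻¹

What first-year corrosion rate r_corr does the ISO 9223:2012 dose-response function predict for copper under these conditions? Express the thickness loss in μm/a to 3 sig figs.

r_corr = 0.485 μm/a

copper: temperature factor f = +0.126·(-4.0) = -0.5040
  SO₂ term: 0.0053·13.9^0.26·exp(0.059·47-0.5040) = 0.1016
  Sd branch = 0.01025·Sd^0.27·e^(0.036·RH+0.049·T) = 0.3833 μm/a
  sum: 0.1016 + 0.3833 → r_corr = 0.4849 μm/a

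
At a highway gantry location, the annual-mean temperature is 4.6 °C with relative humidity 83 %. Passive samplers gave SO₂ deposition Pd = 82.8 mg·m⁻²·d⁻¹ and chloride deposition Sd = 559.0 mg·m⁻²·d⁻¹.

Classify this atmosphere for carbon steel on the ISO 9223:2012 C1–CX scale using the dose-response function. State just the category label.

C5

carbon steel: f(T) = +0.150·(T−10) [T≤10 °C] = -0.8100
  sulphur-dioxide contribution → 41.16 μm/a
  chloride contribution → 95.82 μm/a
  ⇒ r_corr(carbon steel) = 137 μm/a
Category bounds: 80…200 μm/a bracket r_corr ⇒ C5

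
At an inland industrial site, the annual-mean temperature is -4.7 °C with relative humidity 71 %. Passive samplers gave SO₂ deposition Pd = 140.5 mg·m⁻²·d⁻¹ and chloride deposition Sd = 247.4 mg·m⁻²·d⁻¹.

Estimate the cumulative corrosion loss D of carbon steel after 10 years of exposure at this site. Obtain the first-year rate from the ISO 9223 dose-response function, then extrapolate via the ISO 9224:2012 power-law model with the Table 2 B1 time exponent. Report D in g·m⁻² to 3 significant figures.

carbon steel: f(T) = +0.150·(T−10) [T≤10 °C] = -2.2050
  Pd branch = 1.77·Pd^0.52·e^(0.02·RH+f) = 10.56 μm/a
  Cl⁻ term: 0.102·247.4^0.62·exp(0.033·71+0.04·-4.7) = 26.82
  r_corr = 10.56 + 26.82 = 37.38 μm/a
ISO 9224: D(t) = r_corr · t^b with b = 0.523 (carbon steel, B1)
  D(10) = 37.38 × 10^0.523 = 37.38 × 3.334 = 124.6 μm
  Mass loss = 124.6 μm × 7.85 g/cm³ = 978.4 g·m⁻²

D(10) = 978 g·m⁻²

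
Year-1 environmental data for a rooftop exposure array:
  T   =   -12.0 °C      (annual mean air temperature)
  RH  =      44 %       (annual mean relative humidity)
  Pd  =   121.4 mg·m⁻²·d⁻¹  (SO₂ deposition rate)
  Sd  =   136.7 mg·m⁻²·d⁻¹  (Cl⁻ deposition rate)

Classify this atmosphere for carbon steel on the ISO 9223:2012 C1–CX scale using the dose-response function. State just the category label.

C2

carbon steel: T≤10 °C ⇒ hinge +0.150·(-12.0−10) = -3.3000
  Pd branch = 1.77·Pd^0.52·e^(0.02·RH+f) = 1.909 μm/a
  Sd branch = 0.102·Sd^0.62·e^(0.033·RH+0.04·T) = 5.687 μm/a
  sum: 1.909 + 5.687 → r_corr = 7.596 μm/a
ISO 9223 Table 2 (carbon steel): 1.3 < 7.6 ≤ 25 μm/a ⇒ C2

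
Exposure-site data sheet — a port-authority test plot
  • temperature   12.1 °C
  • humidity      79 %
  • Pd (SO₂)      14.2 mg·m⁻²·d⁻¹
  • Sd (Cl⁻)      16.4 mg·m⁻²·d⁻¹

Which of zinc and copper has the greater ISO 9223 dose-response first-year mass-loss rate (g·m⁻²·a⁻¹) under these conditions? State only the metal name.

zinc: T>10 °C ⇒ hinge -0.071·(12.1−10) = -0.1491
  Pd branch = 0.0129·Pd^0.44·e^(0.046·RH+f) = 1.352 μm/a
  Sd branch = 0.0175·Sd^0.57·e^(0.008·RH+0.085·T) = 0.4536 μm/a
  r_corr = 1.352 + 0.4536 = 1.806 μm/a
  mass loss = 1.806 μm/a × 7.14 g/cm³ = 12.89 g·m⁻²·a⁻¹
copper: T>10 °C ⇒ hinge -0.080·(12.1−10) = -0.1680
  SO₂ term: 0.0053·14.2^0.26·exp(0.059·79-0.1680) = 0.9444
  Sd branch = 0.01025·Sd^0.27·e^(0.036·RH+0.049·T) = 0.6782 μm/a
  sum: 0.9444 + 0.6782 → r_corr = 1.623 μm/a
  mass loss = 1.623 μm/a × 8.96 g/cm³ = 14.54 g·m⁻²·a⁻¹
Ordering by g·m⁻²·a⁻¹: copper (14.5) > zinc (12.9)

copper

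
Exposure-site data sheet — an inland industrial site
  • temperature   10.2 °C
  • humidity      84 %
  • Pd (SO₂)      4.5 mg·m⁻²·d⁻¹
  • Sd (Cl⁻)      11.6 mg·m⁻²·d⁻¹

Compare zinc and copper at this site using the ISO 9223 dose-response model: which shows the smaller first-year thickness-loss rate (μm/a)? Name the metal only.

zinc: f(T) = -0.071·(T−10) [T>10 °C] = -0.0142
  sulphur-dioxide contribution → 1.175 μm/a
  chloride contribution → 0.3297 μm/a
  ⇒ r_corr(zinc) = 1.504 μm/a
copper: T>10 °C ⇒ hinge -0.080·(10.2−10) = -0.0160
  sulphur-dioxide contribution → 1.095 μm/a
  chloride contribution → 0.6737 μm/a
  ⇒ r_corr(copper) = 1.769 μm/a
Ordering by μm/a: copper (1.77) > zinc (1.5)

zinc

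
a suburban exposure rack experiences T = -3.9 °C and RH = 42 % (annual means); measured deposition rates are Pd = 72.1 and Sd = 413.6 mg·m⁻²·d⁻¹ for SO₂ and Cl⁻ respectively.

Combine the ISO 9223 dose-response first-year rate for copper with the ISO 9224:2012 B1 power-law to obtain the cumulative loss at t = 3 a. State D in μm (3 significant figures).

D(3) = 0.476 μm

copper: T≤10 °C ⇒ hinge +0.126·(-3.9−10) = -1.7514
  Pd branch = 0.0053·Pd^0.26·e^(0.059·RH+f) = 0.03333 μm/a
  Cl⁻ term: 0.01025·413.6^0.27·exp(0.036·42+0.049·-3.9) = 0.1954
  r_corr = 0.03333 + 0.1954 = 0.2287 μm/a
ISO 9224: D(t) = r_corr · t^b with b = 0.667 (copper, B1)
  D(3) = 0.2287 × 3^0.667 = 0.2287 × 2.081 = 0.4759 μm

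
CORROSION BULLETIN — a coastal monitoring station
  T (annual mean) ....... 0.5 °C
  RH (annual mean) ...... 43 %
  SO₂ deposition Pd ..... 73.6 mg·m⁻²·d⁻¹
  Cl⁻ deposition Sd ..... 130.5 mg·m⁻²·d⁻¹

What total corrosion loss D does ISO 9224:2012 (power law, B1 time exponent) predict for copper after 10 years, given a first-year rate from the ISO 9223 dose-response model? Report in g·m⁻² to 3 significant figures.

copper: temperature factor f = +0.126·(-9.5) = -1.1970
  SO₂ term: 0.0053·73.6^0.26·exp(0.059·43-1.1970) = 0.06189
  Sd branch = 0.01025·Sd^0.27·e^(0.036·RH+0.049·T) = 0.184 μm/a
  sum: 0.06189 + 0.184 → r_corr = 0.2459 μm/a
Power-law: D(10) = r_corr · 10^0.667
  D(10) = 0.2459 × 10^0.667 = 0.2459 × 4.645 = 1.142 μm
  Mass loss = 1.142 μm × 8.96 g/cm³ = 10.23 g·m⁻²

D(10) = 10.2 g·m⁻²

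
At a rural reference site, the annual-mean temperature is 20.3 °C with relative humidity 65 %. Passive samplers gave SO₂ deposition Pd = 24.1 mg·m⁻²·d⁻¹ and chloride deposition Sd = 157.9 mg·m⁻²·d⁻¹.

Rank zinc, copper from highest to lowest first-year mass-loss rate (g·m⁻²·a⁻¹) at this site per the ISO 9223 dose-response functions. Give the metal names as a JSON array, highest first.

zinc: f(T) = -0.071·(T−10) [T>10 °C] = -0.7313
  SO₂ term: 0.0129·24.1^0.44·exp(0.046·65-0.7313) = 0.5007
  Cl⁻ term: 0.0175·157.9^0.57·exp(0.008·65+0.085·20.3) = 2.96
  sum: 0.5007 + 2.96 → r_corr = 3.461 μm/a
  mass loss = 3.461 μm/a × 7.14 g/cm³ = 24.71 g·m⁻²·a⁻¹
copper: temperature factor f = -0.080·(10.3) = -0.8240
  Pd branch = 0.0053·Pd^0.26·e^(0.059·RH+f) = 0.2462 μm/a
  Cl⁻ term: 0.01025·157.9^0.27·exp(0.036·65+0.049·20.3) = 1.129
  r_corr = 0.2462 + 1.129 = 1.375 μm/a
  mass loss = 1.375 μm/a × 8.96 g/cm³ = 12.32 g·m⁻²·a⁻¹
Ordering by g·m⁻²·a⁻¹: zinc (24.7) > copper (12.3)

["zinc", "copper"]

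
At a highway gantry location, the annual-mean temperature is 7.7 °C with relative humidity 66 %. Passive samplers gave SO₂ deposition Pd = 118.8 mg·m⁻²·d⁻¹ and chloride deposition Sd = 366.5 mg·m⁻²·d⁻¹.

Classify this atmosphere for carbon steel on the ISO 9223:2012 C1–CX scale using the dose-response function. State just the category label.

C5

carbon steel: f(T) = +0.150·(T−10) [T≤10 °C] = -0.3450
  sulphur-dioxide contribution → 56.27 μm/a
  chloride contribution → 47.64 μm/a
  ⇒ r_corr(carbon steel) = 103.9 μm/a
Category bounds: 80…200 μm/a bracket r_corr ⇒ C5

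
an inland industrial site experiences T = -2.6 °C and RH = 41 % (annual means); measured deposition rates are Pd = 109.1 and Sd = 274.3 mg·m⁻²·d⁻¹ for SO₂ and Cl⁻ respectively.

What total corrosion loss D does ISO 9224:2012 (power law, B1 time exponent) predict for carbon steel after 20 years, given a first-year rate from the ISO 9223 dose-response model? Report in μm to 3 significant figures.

D(20) = 88.7 μm

carbon steel: f(T) = +0.150·(T−10) [T≤10 °C] = -1.8900
  sulphur-dioxide contribution → 6.965 μm/a
  chloride contribution → 11.55 μm/a
  ⇒ r_corr(carbon steel) = 18.52 μm/a
Long-term exponent b (ISO 9224 Table 2, B1) = 0.523
  D(20) = 18.52 × 20^0.523 = 18.52 × 4.791 = 88.73 μm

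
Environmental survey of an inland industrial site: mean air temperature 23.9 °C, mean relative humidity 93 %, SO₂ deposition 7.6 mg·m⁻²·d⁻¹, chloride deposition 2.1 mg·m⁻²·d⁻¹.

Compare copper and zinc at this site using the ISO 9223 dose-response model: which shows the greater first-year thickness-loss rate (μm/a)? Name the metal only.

copper

copper: T>10 °C ⇒ hinge -0.080·(23.9−10) = -1.1120
  Pd branch = 0.0053·Pd^0.26·e^(0.059·RH+f) = 0.7134 μm/a
  Sd branch = 0.01025·Sd^0.27·e^(0.036·RH+0.049·T) = 1.149 μm/a
  sum: 0.7134 + 1.149 → r_corr = 1.862 μm/a
zinc: f(T) = -0.071·(T−10) [T>10 °C] = -0.9869
  SO₂ term: 0.0129·7.6^0.44·exp(0.046·93-0.9869) = 0.8462
  Sd branch = 0.0175·Sd^0.57·e^(0.008·RH+0.085·T) = 0.4286 μm/a
  sum: 0.8462 + 0.4286 → r_corr = 1.275 μm/a
Ordering by μm/a: copper (1.86) > zinc (1.27)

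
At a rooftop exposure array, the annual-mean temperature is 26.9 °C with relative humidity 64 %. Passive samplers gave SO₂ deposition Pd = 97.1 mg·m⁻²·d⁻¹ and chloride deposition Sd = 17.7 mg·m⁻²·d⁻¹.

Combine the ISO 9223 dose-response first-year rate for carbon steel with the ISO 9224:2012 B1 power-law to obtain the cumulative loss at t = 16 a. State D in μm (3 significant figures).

D(16) = 180 μm

carbon steel: temperature factor f = -0.054·(16.9) = -0.9126
  sulphur-dioxide contribution → 27.6 μm/a
  chloride contribution → 14.69 μm/a
  ⇒ r_corr(carbon steel) = 42.28 μm/a
Power-law: D(16) = r_corr · 16^0.523
  D(16) = 42.28 × 16^0.523 = 42.28 × 4.263 = 180.3 μm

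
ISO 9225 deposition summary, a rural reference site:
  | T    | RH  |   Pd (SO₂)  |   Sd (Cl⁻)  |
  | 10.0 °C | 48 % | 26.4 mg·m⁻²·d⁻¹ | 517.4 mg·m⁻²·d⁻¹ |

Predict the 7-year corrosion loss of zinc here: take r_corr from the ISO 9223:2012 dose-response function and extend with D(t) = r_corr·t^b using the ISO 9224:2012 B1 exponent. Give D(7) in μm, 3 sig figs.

zinc: T≤10 °C ⇒ hinge +0.038·(10.0−10) = +0.0000
  sulphur-dioxide contribution → 0.4955 μm/a
  chloride contribution → 2.118 μm/a
  ⇒ r_corr(zinc) = 2.613 μm/a
Power-law: D(7) = r_corr · 7^0.813
  D(7) = 2.613 × 7^0.813 = 2.613 × 4.865 = 12.71 μm

D(7) = 12.7 μm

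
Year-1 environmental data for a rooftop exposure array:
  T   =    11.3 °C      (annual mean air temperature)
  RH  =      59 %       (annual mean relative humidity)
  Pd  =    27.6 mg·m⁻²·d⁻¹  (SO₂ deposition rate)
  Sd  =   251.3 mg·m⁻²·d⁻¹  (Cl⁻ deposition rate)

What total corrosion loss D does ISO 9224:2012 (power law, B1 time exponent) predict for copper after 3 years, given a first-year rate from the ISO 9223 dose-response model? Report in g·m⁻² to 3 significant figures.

D(3) = 19.2 g·m⁻²

copper: T>10 °C ⇒ hinge -0.080·(11.3−10) = -0.1040
  sulphur-dioxide contribution → 0.3677 μm/a
  chloride contribution → 0.6633 μm/a
  total first-year rate 1.031 μm/a
Long-term exponent b (ISO 9224 Table 2, B1) = 0.667
  D(3) = 1.031 × 3^0.667 = 1.031 × 2.081 = 2.145 μm
  Mass loss = 2.145 μm × 8.96 g/cm³ = 19.22 g·m⁻²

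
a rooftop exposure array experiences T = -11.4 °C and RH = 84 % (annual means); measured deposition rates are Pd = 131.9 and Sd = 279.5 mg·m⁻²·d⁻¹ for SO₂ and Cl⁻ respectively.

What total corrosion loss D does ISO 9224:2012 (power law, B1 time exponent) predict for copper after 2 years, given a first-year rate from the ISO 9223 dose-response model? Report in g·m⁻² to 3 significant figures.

copper: T≤10 °C ⇒ hinge +0.126·(-11.4−10) = -2.6964
  SO₂ term: 0.0053·131.9^0.26·exp(0.059·84-2.6964) = 0.1807
  Cl⁻ term: 0.01025·279.5^0.27·exp(0.036·84+0.049·-11.4) = 0.552
  r_corr = 0.1807 + 0.552 = 0.7327 μm/a
Long-term exponent b (ISO 9224 Table 2, B1) = 0.667
  D(2) = 0.7327 × 2^0.667 = 0.7327 × 1.588 = 1.163 μm
  Mass loss = 1.163 μm × 8.96 g/cm³ = 10.42 g·m⁻²

D(2) = 10.4 g·m⁻²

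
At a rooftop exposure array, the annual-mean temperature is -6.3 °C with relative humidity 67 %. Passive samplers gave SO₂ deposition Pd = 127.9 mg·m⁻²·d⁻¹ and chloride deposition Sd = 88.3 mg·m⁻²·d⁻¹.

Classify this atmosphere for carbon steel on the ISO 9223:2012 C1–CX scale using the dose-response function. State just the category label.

C2

carbon steel: temperature factor f = +0.150·(-16.3) = -2.4450
  sulphur-dioxide contribution → 7.306 μm/a
  chloride contribution → 11.64 μm/a
  ⇒ r_corr(carbon steel) = 18.94 μm/a
18.9 μm/a falls in (1.3, 25] for carbon steel → category C2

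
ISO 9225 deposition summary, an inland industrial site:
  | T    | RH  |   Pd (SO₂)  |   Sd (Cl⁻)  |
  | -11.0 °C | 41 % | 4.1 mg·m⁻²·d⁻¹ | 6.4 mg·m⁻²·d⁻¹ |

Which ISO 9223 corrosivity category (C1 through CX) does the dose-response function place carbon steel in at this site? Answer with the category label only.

C1

carbon steel: T≤10 °C ⇒ hinge +0.150·(-11.0−10) = -3.1500
  SO₂ term: 1.77·4.1^0.52·exp(0.02·41-3.1500) = 0.3587
  Sd branch = 0.102·Sd^0.62·e^(0.033·RH+0.04·T) = 0.8034 μm/a
  r_corr = 0.3587 + 0.8034 = 1.162 μm/a
1.16 μm/a falls in (0, 1.3] for carbon steel → category C1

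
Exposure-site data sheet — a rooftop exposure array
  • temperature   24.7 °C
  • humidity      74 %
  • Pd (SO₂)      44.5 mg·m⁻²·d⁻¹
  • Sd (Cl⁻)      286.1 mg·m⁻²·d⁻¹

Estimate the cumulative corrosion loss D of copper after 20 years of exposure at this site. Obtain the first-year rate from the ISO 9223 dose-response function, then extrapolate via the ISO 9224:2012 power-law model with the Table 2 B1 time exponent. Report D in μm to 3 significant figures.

D(20) = 19.3 μm

copper: T>10 °C ⇒ hinge -0.080·(24.7−10) = -1.1760
  sulphur-dioxide contribution → 0.3453 μm/a
  chloride contribution → 2.273 μm/a
  ⇒ r_corr(copper) = 2.618 μm/a
ISO 9224: D(t) = r_corr · t^b with b = 0.667 (copper, B1)
  D(20) = 2.618 × 20^0.667 = 2.618 × 7.375 = 19.31 μm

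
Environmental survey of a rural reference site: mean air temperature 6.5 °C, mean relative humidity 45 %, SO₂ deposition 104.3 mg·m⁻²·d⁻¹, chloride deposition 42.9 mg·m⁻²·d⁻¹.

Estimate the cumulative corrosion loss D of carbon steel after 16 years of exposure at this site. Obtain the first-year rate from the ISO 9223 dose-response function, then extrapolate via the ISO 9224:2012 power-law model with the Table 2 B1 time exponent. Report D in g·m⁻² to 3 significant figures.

D(16) = 1.17e+03 g·m⁻²

carbon steel: T≤10 °C ⇒ hinge +0.150·(6.5−10) = -0.5250
  sulphur-dioxide contribution → 28.86 μm/a
  chloride contribution → 6.006 μm/a
  total first-year rate 34.87 μm/a
Power-law: D(16) = r_corr · 16^0.523
  D(16) = 34.87 × 16^0.523 = 34.87 × 4.263 = 148.7 μm
  Mass loss = 148.7 μm × 7.85 g/cm³ = 1167 g·m⁻²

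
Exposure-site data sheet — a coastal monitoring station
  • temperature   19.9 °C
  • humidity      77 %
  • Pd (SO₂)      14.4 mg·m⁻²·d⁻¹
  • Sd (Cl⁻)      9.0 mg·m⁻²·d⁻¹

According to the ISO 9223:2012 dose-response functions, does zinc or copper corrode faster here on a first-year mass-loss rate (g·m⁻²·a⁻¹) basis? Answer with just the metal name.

copper

zinc: f(T) = -0.071·(T−10) [T>10 °C] = -0.7029
  SO₂ term: 0.0129·14.4^0.44·exp(0.046·77-0.7029) = 0.7133
  Sd branch = 0.0175·Sd^0.57·e^(0.008·RH+0.085·T) = 0.6153 μm/a
  r_corr = 0.7133 + 0.6153 = 1.329 μm/a
  mass loss = 1.329 μm/a × 7.14 g/cm³ = 9.486 g·m⁻²·a⁻¹
copper: T>10 °C ⇒ hinge -0.080·(19.9−10) = -0.7920
  Pd branch = 0.0053·Pd^0.26·e^(0.059·RH+f) = 0.4513 μm/a
  Sd branch = 0.01025·Sd^0.27·e^(0.036·RH+0.049·T) = 0.7865 μm/a
  sum: 0.4513 + 0.7865 → r_corr = 1.238 μm/a
  mass loss = 1.238 μm/a × 8.96 g/cm³ = 11.09 g·m⁻²·a⁻¹
Ordering by g·m⁻²·a⁻¹: copper (11.1) > zinc (9.49)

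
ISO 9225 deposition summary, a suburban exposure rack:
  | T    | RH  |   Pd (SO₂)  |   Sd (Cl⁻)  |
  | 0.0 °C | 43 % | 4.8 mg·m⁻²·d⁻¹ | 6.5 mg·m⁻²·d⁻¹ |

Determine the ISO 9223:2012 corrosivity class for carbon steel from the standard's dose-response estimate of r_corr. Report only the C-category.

carbon steel: f(T) = +0.150·(T−10) [T≤10 °C] = -1.5000
  SO₂ term: 1.77·4.8^0.52·exp(0.02·43-1.5000) = 2.11
  Sd branch = 0.102·Sd^0.62·e^(0.033·RH+0.04·T) = 1.345 μm/a
  sum: 2.11 + 1.345 → r_corr = 3.455 μm/a
ISO 9223 Table 2 (carbon steel): 1.3 < 3.46 ≤ 25 μm/a ⇒ C2

C2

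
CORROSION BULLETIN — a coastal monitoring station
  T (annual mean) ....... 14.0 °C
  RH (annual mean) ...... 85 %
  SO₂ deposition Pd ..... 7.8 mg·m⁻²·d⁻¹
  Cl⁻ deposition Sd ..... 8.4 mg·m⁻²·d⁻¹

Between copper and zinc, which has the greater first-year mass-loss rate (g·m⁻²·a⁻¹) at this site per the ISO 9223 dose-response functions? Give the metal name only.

copper

copper: temperature factor f = -0.080·(4.0) = -0.3200
  SO₂ term: 0.0053·7.8^0.26·exp(0.059·85-0.3200) = 0.9891
  Sd branch = 0.01025·Sd^0.27·e^(0.036·RH+0.049·T) = 0.7712 μm/a
  r_corr = 0.9891 + 0.7712 = 1.76 μm/a
  mass loss = 1.76 μm/a × 8.96 g/cm³ = 15.77 g·m⁻²·a⁻¹
zinc: f(T) = -0.071·(T−10) [T>10 °C] = -0.2840
  Pd branch = 0.0129·Pd^0.44·e^(0.046·RH+f) = 1.196 μm/a
  Cl⁻ term: 0.0175·8.4^0.57·exp(0.008·85+0.085·14.0) = 0.382
  r_corr = 1.196 + 0.382 = 1.578 μm/a
  mass loss = 1.578 μm/a × 7.14 g/cm³ = 11.27 g·m⁻²·a⁻¹
Ordering by g·m⁻²·a⁻¹: copper (15.8) > zinc (11.3)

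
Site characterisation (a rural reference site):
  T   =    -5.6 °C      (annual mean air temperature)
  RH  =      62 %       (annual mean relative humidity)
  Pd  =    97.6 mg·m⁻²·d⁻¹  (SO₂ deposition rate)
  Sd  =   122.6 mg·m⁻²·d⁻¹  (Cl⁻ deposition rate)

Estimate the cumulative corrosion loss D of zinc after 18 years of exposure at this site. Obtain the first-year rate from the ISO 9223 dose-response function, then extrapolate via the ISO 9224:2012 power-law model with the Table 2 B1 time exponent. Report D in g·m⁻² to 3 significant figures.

zinc: f(T) = +0.038·(T−10) [T≤10 °C] = -0.5928
  sulphur-dioxide contribution → 0.9271 μm/a
  chloride contribution → 0.2768 μm/a
  total first-year rate 1.204 μm/a
Power-law: D(18) = r_corr · 18^0.813
  D(18) = 1.204 × 18^0.813 = 1.204 × 10.48 = 12.62 μm
  Mass loss = 12.62 μm × 7.14 g/cm³ = 90.12 g·m⁻²

D(18) = 90.1 g·m⁻²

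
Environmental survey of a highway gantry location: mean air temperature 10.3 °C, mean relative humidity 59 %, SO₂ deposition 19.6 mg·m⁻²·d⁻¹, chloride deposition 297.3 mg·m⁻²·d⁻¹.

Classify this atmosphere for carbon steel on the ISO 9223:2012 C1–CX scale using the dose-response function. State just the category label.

C4

carbon steel: temperature factor f = -0.054·(0.3) = -0.0162
  Pd branch = 1.77·Pd^0.52·e^(0.02·RH+f) = 26.63 μm/a
  Cl⁻ term: 0.102·297.3^0.62·exp(0.033·59+0.04·10.3) = 36.85
  sum: 26.63 + 36.85 → r_corr = 63.48 μm/a
ISO 9223 Table 2 (carbon steel): 50 < 63.5 ≤ 80 μm/a ⇒ C4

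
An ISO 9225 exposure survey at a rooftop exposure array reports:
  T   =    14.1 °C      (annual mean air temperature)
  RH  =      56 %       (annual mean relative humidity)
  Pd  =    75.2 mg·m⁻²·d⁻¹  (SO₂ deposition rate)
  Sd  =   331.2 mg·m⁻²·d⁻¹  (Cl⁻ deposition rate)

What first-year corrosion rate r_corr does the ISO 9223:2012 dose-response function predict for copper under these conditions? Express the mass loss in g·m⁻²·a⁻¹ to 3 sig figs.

r_corr = 9.46 g·m⁻²·a⁻¹

copper: temperature factor f = -0.080·(4.1) = -0.3280
  Pd branch = 0.0053·Pd^0.26·e^(0.059·RH+f) = 0.3196 μm/a
  Cl⁻ term: 0.01025·331.2^0.27·exp(0.036·56+0.049·14.1) = 0.7358
  r_corr = 0.3196 + 0.7358 = 1.055 μm/a
Convert to mass loss: 1.055 μm/a × 8.96 g/cm³ = 9.456 g·m⁻²·a⁻¹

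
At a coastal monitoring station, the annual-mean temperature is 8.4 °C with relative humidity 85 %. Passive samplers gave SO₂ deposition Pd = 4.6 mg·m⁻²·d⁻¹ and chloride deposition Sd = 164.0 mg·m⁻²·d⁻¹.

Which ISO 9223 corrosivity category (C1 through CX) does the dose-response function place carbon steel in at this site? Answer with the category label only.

carbon steel: f(T) = +0.150·(T−10) [T≤10 °C] = -0.2400
  sulphur-dioxide contribution → 16.85 μm/a
  chloride contribution → 55.71 μm/a
  ⇒ r_corr(carbon steel) = 72.56 μm/a
Category bounds: 50…80 μm/a bracket r_corr ⇒ C4

C4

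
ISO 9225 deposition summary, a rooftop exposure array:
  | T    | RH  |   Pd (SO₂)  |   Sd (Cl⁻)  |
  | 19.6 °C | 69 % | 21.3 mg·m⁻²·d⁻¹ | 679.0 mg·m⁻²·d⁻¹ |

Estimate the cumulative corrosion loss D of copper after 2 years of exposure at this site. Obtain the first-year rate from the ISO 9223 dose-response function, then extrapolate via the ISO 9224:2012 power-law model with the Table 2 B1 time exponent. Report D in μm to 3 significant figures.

copper: temperature factor f = -0.080·(9.6) = -0.7680
  Pd branch = 0.0053·Pd^0.26·e^(0.059·RH+f) = 0.3192 μm/a
  Cl⁻ term: 0.01025·679.0^0.27·exp(0.036·69+0.049·19.6) = 1.867
  sum: 0.3192 + 1.867 → r_corr = 2.187 μm/a
Long-term exponent b (ISO 9224 Table 2, B1) = 0.667
  D(2) = 2.187 × 2^0.667 = 2.187 × 1.588 = 3.472 μm

D(2) = 3.47 μm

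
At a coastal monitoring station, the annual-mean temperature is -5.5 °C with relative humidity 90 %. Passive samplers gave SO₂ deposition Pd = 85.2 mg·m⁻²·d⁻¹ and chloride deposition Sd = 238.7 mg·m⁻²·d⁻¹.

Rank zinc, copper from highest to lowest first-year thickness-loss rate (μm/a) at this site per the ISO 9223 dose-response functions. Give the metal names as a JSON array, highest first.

["zinc", "copper"]

zinc: f(T) = +0.038·(T−10) [T≤10 °C] = -0.5890
  sulphur-dioxide contribution → 3.178 μm/a
  chloride contribution → 0.5106 μm/a
  ⇒ r_corr(zinc) = 3.689 μm/a
copper: f(T) = +0.126·(T−10) [T≤10 °C] = -1.9530
  sulphur-dioxide contribution → 0.4832 μm/a
  chloride contribution → 0.8766 μm/a
  ⇒ r_corr(copper) = 1.36 μm/a
Ordering by μm/a: zinc (3.69) > copper (1.36)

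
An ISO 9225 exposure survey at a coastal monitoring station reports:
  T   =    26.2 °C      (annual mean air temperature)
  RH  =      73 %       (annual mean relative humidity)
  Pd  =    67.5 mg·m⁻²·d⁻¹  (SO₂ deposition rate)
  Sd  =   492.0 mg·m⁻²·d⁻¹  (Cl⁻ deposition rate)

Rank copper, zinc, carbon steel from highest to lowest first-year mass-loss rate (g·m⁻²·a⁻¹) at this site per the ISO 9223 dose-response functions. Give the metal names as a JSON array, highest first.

["carbon steel", "zinc", "copper"]

copper: temperature factor f = -0.080·(16.2) = -1.2960
  sulphur-dioxide contribution → 0.3218 μm/a
  chloride contribution → 2.732 μm/a
  ⇒ r_corr(copper) = 3.053 μm/a
  mass loss = 3.053 μm/a × 8.96 g/cm³ = 27.36 g·m⁻²·a⁻¹
zinc: f(T) = -0.071·(T−10) [T>10 °C] = -1.1502
  sulphur-dioxide contribution → 0.7487 μm/a
  chloride contribution → 9.96 μm/a
  total first-year rate 10.71 μm/a
  mass loss = 10.71 μm/a × 7.14 g/cm³ = 76.46 g·m⁻²·a⁻¹
carbon steel: f(T) = -0.054·(T−10) [T>10 °C] = -0.8748
  sulphur-dioxide contribution → 28.4 μm/a
  chloride contribution → 151 μm/a
  ⇒ r_corr(carbon steel) = 179.4 μm/a
  mass loss = 179.4 μm/a × 7.85 g/cm³ = 1408 g·m⁻²·a⁻¹
Ordering by g·m⁻²·a⁻¹: carbon steel (1410) > zinc (76.5) > copper (27.4)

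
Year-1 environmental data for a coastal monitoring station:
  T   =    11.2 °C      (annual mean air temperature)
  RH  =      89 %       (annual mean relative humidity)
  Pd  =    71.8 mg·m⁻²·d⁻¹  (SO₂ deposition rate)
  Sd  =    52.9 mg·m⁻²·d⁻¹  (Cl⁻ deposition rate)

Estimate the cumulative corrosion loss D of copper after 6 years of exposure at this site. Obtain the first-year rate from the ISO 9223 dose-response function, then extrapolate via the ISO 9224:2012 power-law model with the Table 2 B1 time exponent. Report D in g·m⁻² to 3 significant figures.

D(6) = 120 g·m⁻²

copper: T>10 °C ⇒ hinge -0.080·(11.2−10) = -0.0960
  sulphur-dioxide contribution → 2.79 μm/a
  chloride contribution → 1.276 μm/a
  total first-year rate 4.066 μm/a
Power-law: D(6) = r_corr · 6^0.667
  D(6) = 4.066 × 6^0.667 = 4.066 × 3.304 = 13.44 μm
  Mass loss = 13.44 μm × 8.96 g/cm³ = 120.4 g·m⁻²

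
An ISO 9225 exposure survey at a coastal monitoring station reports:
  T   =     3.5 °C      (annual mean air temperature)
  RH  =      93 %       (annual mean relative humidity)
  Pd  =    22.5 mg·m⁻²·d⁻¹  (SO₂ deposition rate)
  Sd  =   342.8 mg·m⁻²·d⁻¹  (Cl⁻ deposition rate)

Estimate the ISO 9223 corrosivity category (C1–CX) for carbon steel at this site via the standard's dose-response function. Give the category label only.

carbon steel: T≤10 °C ⇒ hinge +0.150·(3.5−10) = -0.9750
  sulphur-dioxide contribution → 21.65 μm/a
  chloride contribution → 94.18 μm/a
  ⇒ r_corr(carbon steel) = 115.8 μm/a
Category bounds: 80…200 μm/a bracket r_corr ⇒ C5

C5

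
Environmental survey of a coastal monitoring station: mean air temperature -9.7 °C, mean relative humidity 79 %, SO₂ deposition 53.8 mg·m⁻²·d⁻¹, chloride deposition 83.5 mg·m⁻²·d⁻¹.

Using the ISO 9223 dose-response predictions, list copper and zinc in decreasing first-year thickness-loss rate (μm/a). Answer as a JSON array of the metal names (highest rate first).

["zinc", "copper"]

copper: temperature factor f = +0.126·(-19.7) = -2.4822
  SO₂ term: 0.0053·53.8^0.26·exp(0.059·79-2.4822) = 0.132
  Cl⁻ term: 0.01025·83.5^0.27·exp(0.036·79+0.049·-9.7) = 0.3617
  sum: 0.132 + 0.3617 → r_corr = 0.4936 μm/a
zinc: temperature factor f = +0.038·(-19.7) = -0.7486
  Pd branch = 0.0129·Pd^0.44·e^(0.046·RH+f) = 1.334 μm/a
  Cl⁻ term: 0.0175·83.5^0.57·exp(0.008·79+0.085·-9.7) = 0.1798
  r_corr = 1.334 + 0.1798 = 1.514 μm/a
Ordering by μm/a: zinc (1.51) > copper (0.494)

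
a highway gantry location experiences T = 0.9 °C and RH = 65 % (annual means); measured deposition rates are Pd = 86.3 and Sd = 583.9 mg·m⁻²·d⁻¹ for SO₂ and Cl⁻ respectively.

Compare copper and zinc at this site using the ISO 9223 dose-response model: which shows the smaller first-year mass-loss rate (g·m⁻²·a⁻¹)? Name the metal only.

copper

copper: T≤10 °C ⇒ hinge +0.126·(0.9−10) = -1.1466
  sulphur-dioxide contribution → 0.2484 μm/a
  chloride contribution → 0.6209 μm/a
  total first-year rate 0.8693 μm/a
  mass loss = 0.8693 μm/a × 8.96 g/cm³ = 7.789 g·m⁻²·a⁻¹
zinc: f(T) = +0.038·(T−10) [T≤10 °C] = -0.3458
  sulphur-dioxide contribution → 1.291 μm/a
  chloride contribution → 1.199 μm/a
  ⇒ r_corr(zinc) = 2.49 μm/a
  mass loss = 2.49 μm/a × 7.14 g/cm³ = 17.78 g·m⁻²·a⁻¹
Ordering by g·m⁻²·a⁻¹: zinc (17.8) > copper (7.79)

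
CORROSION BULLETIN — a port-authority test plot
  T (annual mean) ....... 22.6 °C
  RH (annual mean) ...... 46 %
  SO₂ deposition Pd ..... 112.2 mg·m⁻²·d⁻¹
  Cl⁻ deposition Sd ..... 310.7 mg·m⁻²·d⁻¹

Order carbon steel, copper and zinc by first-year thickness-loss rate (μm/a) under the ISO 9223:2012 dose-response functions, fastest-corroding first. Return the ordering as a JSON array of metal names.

["carbon steel", "zinc", "copper"]

carbon steel: T>10 °C ⇒ hinge -0.054·(22.6−10) = -0.6804
  Pd branch = 1.77·Pd^0.52·e^(0.02·RH+f) = 26.18 μm/a
  Sd branch = 0.102·Sd^0.62·e^(0.033·RH+0.04·T) = 40.34 μm/a
  r_corr = 26.18 + 40.34 = 66.52 μm/a
copper: temperature factor f = -0.080·(12.6) = -1.0080
  Pd branch = 0.0053·Pd^0.26·e^(0.059·RH+f) = 0.09958 μm/a
  Sd branch = 0.01025·Sd^0.27·e^(0.036·RH+0.049·T) = 0.7652 μm/a
  sum: 0.09958 + 0.7652 → r_corr = 0.8648 μm/a
zinc: T>10 °C ⇒ hinge -0.071·(22.6−10) = -0.8946
  Pd branch = 0.0129·Pd^0.44·e^(0.046·RH+f) = 0.3492 μm/a
  Cl⁻ term: 0.0175·310.7^0.57·exp(0.008·46+0.085·22.6) = 4.547
  sum: 0.3492 + 4.547 → r_corr = 4.897 μm/a
Ordering by μm/a: carbon steel (66.5) > zinc (4.9) > copper (0.865)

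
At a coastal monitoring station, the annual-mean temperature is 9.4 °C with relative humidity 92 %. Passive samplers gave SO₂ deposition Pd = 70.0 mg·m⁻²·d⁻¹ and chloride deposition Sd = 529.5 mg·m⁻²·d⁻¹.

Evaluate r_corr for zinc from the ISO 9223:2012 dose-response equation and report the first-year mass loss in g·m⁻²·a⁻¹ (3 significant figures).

zinc: temperature factor f = +0.038·(-0.6) = -0.0228
  SO₂ term: 0.0129·70.0^0.44·exp(0.046·92-0.0228) = 5.629
  Sd branch = 0.0175·Sd^0.57·e^(0.008·RH+0.085·T) = 2.899 μm/a
  sum: 5.629 + 2.899 → r_corr = 8.529 μm/a
Convert to mass loss: 8.529 μm/a × 7.14 g/cm³ = 60.89 g·m⁻²·a⁻¹

r_corr = 60.9 g·m⁻²·a⁻¹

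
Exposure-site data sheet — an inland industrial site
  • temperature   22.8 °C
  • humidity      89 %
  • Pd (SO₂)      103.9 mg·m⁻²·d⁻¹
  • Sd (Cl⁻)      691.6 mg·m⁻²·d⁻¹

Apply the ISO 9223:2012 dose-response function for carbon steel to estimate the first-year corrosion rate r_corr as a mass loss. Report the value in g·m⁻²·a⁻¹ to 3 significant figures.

carbon steel: f(T) = -0.054·(T−10) [T>10 °C] = -0.6912
  SO₂ term: 1.77·103.9^0.52·exp(0.02·89-0.6912) = 58.81
  Sd branch = 0.102·Sd^0.62·e^(0.033·RH+0.04·T) = 276 μm/a
  sum: 58.81 + 276 → r_corr = 334.8 μm/a
Convert to mass loss: 334.8 μm/a × 7.85 g/cm³ = 2628 g·m⁻²·a⁻¹

r_corr = 2.63e+03 g·m⁻²·a⁻¹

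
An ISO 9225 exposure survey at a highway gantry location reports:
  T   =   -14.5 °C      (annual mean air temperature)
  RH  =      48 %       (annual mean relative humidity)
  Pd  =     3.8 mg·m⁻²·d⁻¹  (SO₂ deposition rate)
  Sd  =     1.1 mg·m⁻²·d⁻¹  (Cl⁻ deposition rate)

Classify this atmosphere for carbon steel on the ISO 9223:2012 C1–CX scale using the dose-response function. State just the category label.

carbon steel: T≤10 °C ⇒ hinge +0.150·(-14.5−10) = -3.6750
  SO₂ term: 1.77·3.8^0.52·exp(0.02·48-3.6750) = 0.2346
  Cl⁻ term: 0.102·1.1^0.62·exp(0.033·48+0.04·-14.5) = 0.2953
  r_corr = 0.2346 + 0.2953 = 0.5299 μm/a
Category bounds: 0…1.3 μm/a bracket r_corr ⇒ C1

C1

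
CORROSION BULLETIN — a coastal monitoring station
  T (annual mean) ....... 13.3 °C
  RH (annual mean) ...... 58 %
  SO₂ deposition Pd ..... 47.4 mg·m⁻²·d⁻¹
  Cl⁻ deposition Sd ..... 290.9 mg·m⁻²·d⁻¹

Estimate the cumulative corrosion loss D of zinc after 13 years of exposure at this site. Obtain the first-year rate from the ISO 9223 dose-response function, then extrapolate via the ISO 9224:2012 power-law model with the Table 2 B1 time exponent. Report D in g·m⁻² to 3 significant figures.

D(13) = 172 g·m⁻²

zinc: T>10 °C ⇒ hinge -0.071·(13.3−10) = -0.2343
  Pd branch = 0.0129·Pd^0.44·e^(0.046·RH+f) = 0.8033 μm/a
  Sd branch = 0.0175·Sd^0.57·e^(0.008·RH+0.085·T) = 2.187 μm/a
  r_corr = 0.8033 + 2.187 = 2.99 μm/a
ISO 9224: D(t) = r_corr · t^b with b = 0.813 (zinc, B1)
  D(13) = 2.99 × 13^0.813 = 2.99 × 8.047 = 24.06 μm
  Mass loss = 24.06 μm × 7.14 g/cm³ = 171.8 g·m⁻²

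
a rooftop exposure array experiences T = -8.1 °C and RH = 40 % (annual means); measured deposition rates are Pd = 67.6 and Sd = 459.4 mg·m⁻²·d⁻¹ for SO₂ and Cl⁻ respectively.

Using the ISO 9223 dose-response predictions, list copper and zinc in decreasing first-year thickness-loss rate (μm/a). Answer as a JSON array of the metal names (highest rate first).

["zinc", "copper"]

copper: T≤10 °C ⇒ hinge +0.126·(-8.1−10) = -2.2806
  SO₂ term: 0.0053·67.6^0.26·exp(0.059·40-2.2806) = 0.01716
  Sd branch = 0.01025·Sd^0.27·e^(0.036·RH+0.049·T) = 0.1522 μm/a
  sum: 0.01716 + 0.1522 → r_corr = 0.1694 μm/a
zinc: f(T) = +0.038·(T−10) [T≤10 °C] = -0.6878
  SO₂ term: 0.0129·67.6^0.44·exp(0.046·40-0.6878) = 0.2607
  Sd branch = 0.0175·Sd^0.57·e^(0.008·RH+0.085·T) = 0.3985 μm/a
  sum: 0.2607 + 0.3985 → r_corr = 0.6592 μm/a
Ordering by μm/a: zinc (0.659) > copper (0.169)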